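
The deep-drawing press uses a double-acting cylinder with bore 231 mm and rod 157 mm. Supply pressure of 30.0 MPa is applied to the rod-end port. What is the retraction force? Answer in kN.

F ≈ 677 kN

Rod-side annular area A_ann = π/4 × (231² − 157²) = 22550 mm^2
On retraction the pressure acts on the annular area (bore minus rod).
F = P × A_ann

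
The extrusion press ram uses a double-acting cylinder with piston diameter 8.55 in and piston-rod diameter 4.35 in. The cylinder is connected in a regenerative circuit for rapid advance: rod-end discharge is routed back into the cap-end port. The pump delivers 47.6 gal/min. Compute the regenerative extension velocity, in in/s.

v ≈ 12.3 in/s

In regeneration the rod-end outflow joins the pump flow into the cap end, so the net volume the pump must supply per unit advance equals the rod cross-section area.
Rod cross-section A_rod = π/4 × (4.35 in)² = 14.86 in^2
v = Q_pump / A_rod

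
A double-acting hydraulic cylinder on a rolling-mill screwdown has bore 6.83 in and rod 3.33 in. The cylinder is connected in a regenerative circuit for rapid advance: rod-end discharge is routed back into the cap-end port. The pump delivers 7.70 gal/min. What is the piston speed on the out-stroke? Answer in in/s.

In regeneration the rod-end outflow joins the pump flow into the cap end, so the net volume the pump must supply per unit advance equals the rod cross-section area.
Rod cross-section A_rod = π/4 × (3.33 in)² = 8.709 in^2
v = Q_pump / A_rod

v ≈ 3.40 in/s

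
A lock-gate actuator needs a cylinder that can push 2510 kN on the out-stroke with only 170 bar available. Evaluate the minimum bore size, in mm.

Extension force acts on the full piston face: F = P × (π/4)D².
D = √(4F / (πP)) = √(4 × 2510 kN / (π × 170 bar))

D ≈ 434 mm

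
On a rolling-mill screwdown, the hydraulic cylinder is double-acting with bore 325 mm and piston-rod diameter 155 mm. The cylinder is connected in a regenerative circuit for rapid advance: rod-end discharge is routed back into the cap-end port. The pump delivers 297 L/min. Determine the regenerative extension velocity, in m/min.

In regeneration the rod-end outflow joins the pump flow into the cap end, so the net volume the pump must supply per unit advance equals the rod cross-section area.
Rod cross-section A_rod = π/4 × (155 mm)² = 18870 mm^2
v = Q_pump / A_rod

v ≈ 15.7 m/min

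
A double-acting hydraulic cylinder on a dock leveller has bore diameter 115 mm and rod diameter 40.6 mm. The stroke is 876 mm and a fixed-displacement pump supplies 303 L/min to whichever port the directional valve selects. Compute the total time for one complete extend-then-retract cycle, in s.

t ≈ 3.38 s

Cap-side area A_cap = π/4 × (115 mm)² = 10390 mm^2
Rod-side annular area A_ann = π/4 × (115² − 40.6²) = 9092 mm^2
t_ext = A_cap·L/Q = 1.802 s
t_ret = A_ann·L/Q = 1.577 s
t_cycle = t_ext + t_ret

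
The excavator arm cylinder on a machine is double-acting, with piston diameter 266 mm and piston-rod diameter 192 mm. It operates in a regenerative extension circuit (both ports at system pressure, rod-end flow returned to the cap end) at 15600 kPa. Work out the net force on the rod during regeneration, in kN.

With equal pressure on both faces, forces on the annular region cancel; the net push is pressure × rod cross-section.
Rod cross-section A_rod = π/4 × (192 mm)² = 28950 mm^2
F = P × A_rod

F ≈ 452 kN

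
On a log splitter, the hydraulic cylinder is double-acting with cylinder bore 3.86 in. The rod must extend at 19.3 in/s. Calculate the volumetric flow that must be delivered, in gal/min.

Q ≈ 58.7 gal/min

Cap-side area A_cap = π/4 × (3.86 in)² = 11.70 in^2
Q = A × v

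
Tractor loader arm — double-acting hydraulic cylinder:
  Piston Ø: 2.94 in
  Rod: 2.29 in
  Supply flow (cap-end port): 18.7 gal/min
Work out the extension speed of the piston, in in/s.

v ≈ 10.6 in/s

Cap-side area A_cap = π/4 × (2.94 in)² = 6.789 in^2
v = Q / A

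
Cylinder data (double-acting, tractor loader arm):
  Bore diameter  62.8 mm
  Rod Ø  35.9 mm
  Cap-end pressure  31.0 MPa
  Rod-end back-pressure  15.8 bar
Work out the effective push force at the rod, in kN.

Cap-side area A_cap = π/4 × (62.8 mm)² = 3097 mm^2
Rod-side annular area A_ann = π/4 × (62.8² − 35.9²) = 2085 mm^2
Net thrust = P_cap·A_cap − P_rod·A_ann = 96.02 kN − 3.295 kN

F ≈ 92.7 kN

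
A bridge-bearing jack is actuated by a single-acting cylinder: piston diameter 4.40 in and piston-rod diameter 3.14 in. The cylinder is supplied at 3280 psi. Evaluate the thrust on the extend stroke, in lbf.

F ≈ 49900 lbf

Cap-side area A_cap = π/4 × (4.40 in)² = 15.21 in^2
F = P × A_cap = 3280 psi × A_cap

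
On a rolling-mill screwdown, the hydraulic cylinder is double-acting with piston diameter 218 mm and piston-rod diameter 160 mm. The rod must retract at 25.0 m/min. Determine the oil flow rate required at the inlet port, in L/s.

Rod-side annular area A_ann = π/4 × (218² − 160²) = 17220 mm^2
Q = A × v

Q ≈ 7.17 L/s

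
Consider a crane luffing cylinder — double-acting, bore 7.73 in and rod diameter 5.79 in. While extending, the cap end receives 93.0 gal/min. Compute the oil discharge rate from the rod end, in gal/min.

Q_out ≈ 40.8 gal/min

Cap-side area A_cap = π/4 × (7.73 in)² = 46.93 in^2
Rod-side annular area A_ann = π/4 × (7.73² − 5.79²) = 20.60 in^2
Piston speed v = Q_in/A_cap; rod-end outflow Q_out = v × A_ann = Q_in × A_ann/A_cap.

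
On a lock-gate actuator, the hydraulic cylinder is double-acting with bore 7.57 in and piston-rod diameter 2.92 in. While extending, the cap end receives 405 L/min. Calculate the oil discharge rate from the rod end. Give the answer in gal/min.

Q_out ≈ 91.1 gal/min

Cap-side area A_cap = π/4 × (7.57 in)² = 45.01 in^2
Rod-side annular area A_ann = π/4 × (7.57² − 2.92²) = 38.31 in^2
Piston speed v = Q_in/A_cap; rod-end outflow Q_out = v × A_ann = Q_in × A_ann/A_cap.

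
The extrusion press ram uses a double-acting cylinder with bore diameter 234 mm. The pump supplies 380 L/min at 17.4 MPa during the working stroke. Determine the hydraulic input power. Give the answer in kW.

W ≈ 110 kW

Hydraulic power = P × Q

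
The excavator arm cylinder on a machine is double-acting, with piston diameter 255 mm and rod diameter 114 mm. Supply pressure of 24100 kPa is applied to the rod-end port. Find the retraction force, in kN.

Rod-side annular area A_ann = π/4 × (255² − 114²) = 40860 mm^2
On retraction the pressure acts on the annular area (bore minus rod).
F = P × A_ann

F ≈ 985 kN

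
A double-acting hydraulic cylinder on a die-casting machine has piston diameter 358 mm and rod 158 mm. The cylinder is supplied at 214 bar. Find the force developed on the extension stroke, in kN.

F ≈ 2150 kN

Cap-side area A_cap = π/4 × (358 mm)² = 1.007e5 mm^2
F = P × A_cap = 214 bar × A_cap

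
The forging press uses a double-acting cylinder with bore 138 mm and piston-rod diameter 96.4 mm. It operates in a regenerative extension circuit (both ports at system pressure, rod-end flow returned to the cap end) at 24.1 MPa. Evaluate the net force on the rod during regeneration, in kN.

With equal pressure on both faces, forces on the annular region cancel; the net push is pressure × rod cross-section.
Rod cross-section A_rod = π/4 × (96.4 mm)² = 7299 mm^2
F = P × A_rod

F ≈ 176 kN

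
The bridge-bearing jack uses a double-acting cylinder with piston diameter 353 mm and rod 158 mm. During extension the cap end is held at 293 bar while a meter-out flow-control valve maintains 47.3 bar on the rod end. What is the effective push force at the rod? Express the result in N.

Cap-side area A_cap = π/4 × (353 mm)² = 97870 mm^2
Rod-side annular area A_ann = π/4 × (353² − 158²) = 78260 mm^2
Net thrust = P_cap·A_cap − P_rod·A_ann = 2.868e6 N − 3.702e5 N

F ≈ 2.50e6 N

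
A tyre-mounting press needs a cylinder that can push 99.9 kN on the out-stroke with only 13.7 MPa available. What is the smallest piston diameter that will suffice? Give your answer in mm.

D ≈ 96.4 mm

Extension force acts on the full piston face: F = P × (π/4)D².
D = √(4F / (πP)) = √(4 × 99.9 kN / (π × 13.7 MPa))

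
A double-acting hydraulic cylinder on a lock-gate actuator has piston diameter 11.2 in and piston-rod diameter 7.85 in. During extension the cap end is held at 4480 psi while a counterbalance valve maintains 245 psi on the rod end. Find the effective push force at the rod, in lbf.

Cap-side area A_cap = π/4 × (11.2 in)² = 98.52 in^2
Rod-side annular area A_ann = π/4 × (11.2² − 7.85²) = 50.12 in^2
Net thrust = P_cap·A_cap − P_rod·A_ann = 4.414e5 lbf − 12280 lbf

F ≈ 4.29e5 lbf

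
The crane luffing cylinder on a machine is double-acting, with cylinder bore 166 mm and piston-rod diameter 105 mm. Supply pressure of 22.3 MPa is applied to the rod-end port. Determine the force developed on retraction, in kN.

Rod-side annular area A_ann = π/4 × (166² − 105²) = 12980 mm^2
On retraction the pressure acts on the annular area (bore minus rod).
F = P × A_ann

F ≈ 290 kN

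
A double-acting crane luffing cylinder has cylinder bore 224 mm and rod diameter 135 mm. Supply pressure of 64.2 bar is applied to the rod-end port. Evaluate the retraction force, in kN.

Rod-side annular area A_ann = π/4 × (224² − 135²) = 25090 mm^2
On retraction the pressure acts on the annular area (bore minus rod).
F = P × A_ann

F ≈ 161 kN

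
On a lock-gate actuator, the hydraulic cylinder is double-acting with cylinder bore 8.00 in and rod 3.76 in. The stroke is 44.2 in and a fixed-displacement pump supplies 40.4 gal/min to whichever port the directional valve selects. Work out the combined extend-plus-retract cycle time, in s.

Cap-side area A_cap = π/4 × (8.00 in)² = 50.27 in^2
Rod-side annular area A_ann = π/4 × (8.00² − 3.76²) = 39.16 in^2
t_ext = A_cap·L/Q = 14.28 s
t_ret = A_ann·L/Q = 11.13 s
t_cycle = t_ext + t_ret

t ≈ 25.4 s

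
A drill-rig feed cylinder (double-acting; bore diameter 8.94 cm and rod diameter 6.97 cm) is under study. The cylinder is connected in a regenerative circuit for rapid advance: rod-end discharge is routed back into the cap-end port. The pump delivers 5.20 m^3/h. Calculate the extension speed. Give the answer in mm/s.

v ≈ 379 mm/s

In regeneration the rod-end outflow joins the pump flow into the cap end, so the net volume the pump must supply per unit advance equals the rod cross-section area.
Rod cross-section A_rod = π/4 × (6.97 cm)² = 38.16 cm^2
v = Q_pump / A_rod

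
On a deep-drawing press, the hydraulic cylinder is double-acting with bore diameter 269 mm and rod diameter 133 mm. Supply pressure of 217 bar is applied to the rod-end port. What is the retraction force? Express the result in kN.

F ≈ 932 kN

Rod-side annular area A_ann = π/4 × (269² − 133²) = 42940 mm^2
On retraction the pressure acts on the annular area (bore minus rod).
F = P × A_ann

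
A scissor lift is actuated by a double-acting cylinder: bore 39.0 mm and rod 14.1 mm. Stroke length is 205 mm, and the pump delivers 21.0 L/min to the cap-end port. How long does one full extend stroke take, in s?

Cap-side area A_cap = π/4 × (39.0 mm)² = 1195 mm^2
Swept volume V = A × L; t = V / Q = A·L / Q

t ≈ 0.700 s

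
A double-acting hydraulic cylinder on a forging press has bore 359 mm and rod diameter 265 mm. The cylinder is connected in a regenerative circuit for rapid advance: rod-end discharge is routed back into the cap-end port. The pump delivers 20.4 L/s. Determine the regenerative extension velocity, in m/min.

v ≈ 22.2 m/min

In regeneration the rod-end outflow joins the pump flow into the cap end, so the net volume the pump must supply per unit advance equals the rod cross-section area.
Rod cross-section A_rod = π/4 × (265 mm)² = 55150 mm^2
v = Q_pump / A_rod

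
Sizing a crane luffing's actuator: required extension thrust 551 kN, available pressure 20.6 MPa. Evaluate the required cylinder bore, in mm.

D ≈ 185 mm

Extension force acts on the full piston face: F = P × (π/4)D².
D = √(4F / (πP)) = √(4 × 551 kN / (π × 20.6 MPa))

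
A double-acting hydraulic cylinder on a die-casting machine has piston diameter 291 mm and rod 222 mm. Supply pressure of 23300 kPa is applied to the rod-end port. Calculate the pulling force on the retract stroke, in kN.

F ≈ 648 kN

Rod-side annular area A_ann = π/4 × (291² − 222²) = 27800 mm^2
On retraction the pressure acts on the annular area (bore minus rod).
F = P × A_ann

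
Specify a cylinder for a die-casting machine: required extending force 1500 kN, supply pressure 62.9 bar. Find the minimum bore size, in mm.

D ≈ 551 mm

Extension force acts on the full piston face: F = P × (π/4)D².
D = √(4F / (πP)) = √(4 × 1500 kN / (π × 62.9 bar))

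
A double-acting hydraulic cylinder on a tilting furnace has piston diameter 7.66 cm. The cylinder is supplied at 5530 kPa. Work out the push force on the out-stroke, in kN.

F ≈ 25.5 kN

Cap-side area A_cap = π/4 × (7.66 cm)² = 46.08 cm^2
F = P × A_cap = 5530 kPa × A_cap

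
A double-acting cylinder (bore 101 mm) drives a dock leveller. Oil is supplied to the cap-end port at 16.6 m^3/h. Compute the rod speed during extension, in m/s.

v ≈ 0.576 m/s

Cap-side area A_cap = π/4 × (101 mm)² = 8012 mm^2
v = Q / A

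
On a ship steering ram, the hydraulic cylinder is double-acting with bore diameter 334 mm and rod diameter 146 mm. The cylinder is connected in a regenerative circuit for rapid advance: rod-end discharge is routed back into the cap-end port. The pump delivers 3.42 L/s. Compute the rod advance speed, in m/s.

In regeneration the rod-end outflow joins the pump flow into the cap end, so the net volume the pump must supply per unit advance equals the rod cross-section area.
Rod cross-section A_rod = π/4 × (146 mm)² = 16740 mm^2
v = Q_pump / A_rod

v ≈ 0.204 m/s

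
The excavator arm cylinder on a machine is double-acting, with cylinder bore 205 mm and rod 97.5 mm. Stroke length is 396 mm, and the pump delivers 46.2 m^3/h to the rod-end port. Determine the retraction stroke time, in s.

t ≈ 0.788 s

Rod-side annular area A_ann = π/4 × (205² − 97.5²) = 25540 mm^2
Swept volume V = A × L; t = V / Q = A·L / Q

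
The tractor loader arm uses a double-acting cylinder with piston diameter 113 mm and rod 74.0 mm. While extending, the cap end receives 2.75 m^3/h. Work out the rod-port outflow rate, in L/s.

Q_out ≈ 0.436 L/s

Cap-side area A_cap = π/4 × (113 mm)² = 10030 mm^2
Rod-side annular area A_ann = π/4 × (113² − 74.0²) = 5728 mm^2
Piston speed v = Q_in/A_cap; rod-end outflow Q_out = v × A_ann = Q_in × A_ann/A_cap.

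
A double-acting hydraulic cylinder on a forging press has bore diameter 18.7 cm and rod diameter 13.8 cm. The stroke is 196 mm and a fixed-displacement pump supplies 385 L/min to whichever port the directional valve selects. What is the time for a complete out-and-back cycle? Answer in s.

Cap-side area A_cap = π/4 × (18.7 cm)² = 274.6 cm^2
Rod-side annular area A_ann = π/4 × (18.7² − 13.8²) = 125.1 cm^2
t_ext = A_cap·L/Q = 0.8389 s
t_ret = A_ann·L/Q = 0.3820 s
t_cycle = t_ext + t_ret

t ≈ 1.22 s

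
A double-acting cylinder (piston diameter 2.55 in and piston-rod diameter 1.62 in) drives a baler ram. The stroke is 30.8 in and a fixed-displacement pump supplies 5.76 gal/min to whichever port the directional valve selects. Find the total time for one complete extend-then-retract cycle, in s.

Cap-side area A_cap = π/4 × (2.55 in)² = 5.107 in^2
Rod-side annular area A_ann = π/4 × (2.55² − 1.62²) = 3.046 in^2
t_ext = A_cap·L/Q = 7.093 s
t_ret = A_ann·L/Q = 4.230 s
t_cycle = t_ext + t_ret

t ≈ 11.3 s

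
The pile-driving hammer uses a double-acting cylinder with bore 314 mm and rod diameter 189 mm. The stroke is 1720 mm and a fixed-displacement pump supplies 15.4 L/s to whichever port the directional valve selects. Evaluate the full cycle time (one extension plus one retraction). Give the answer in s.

t ≈ 14.2 s

Cap-side area A_cap = π/4 × (314 mm)² = 77440 mm^2
Rod-side annular area A_ann = π/4 × (314² − 189²) = 49380 mm^2
t_ext = A_cap·L/Q = 8.649 s
t_ret = A_ann·L/Q = 5.515 s
t_cycle = t_ext + t_ret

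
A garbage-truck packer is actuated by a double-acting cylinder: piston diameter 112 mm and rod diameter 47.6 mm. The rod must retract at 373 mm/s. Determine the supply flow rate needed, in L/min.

Q ≈ 181 L/min

Rod-side annular area A_ann = π/4 × (112² − 47.6²) = 8073 mm^2
Q = A × v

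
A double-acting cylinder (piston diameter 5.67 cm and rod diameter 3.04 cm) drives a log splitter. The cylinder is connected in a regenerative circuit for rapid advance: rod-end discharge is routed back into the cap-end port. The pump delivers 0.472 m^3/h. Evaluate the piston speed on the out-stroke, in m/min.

v ≈ 10.8 m/min

In regeneration the rod-end outflow joins the pump flow into the cap end, so the net volume the pump must supply per unit advance equals the rod cross-section area.
Rod cross-section A_rod = π/4 × (3.04 cm)² = 7.258 cm^2
v = Q_pump / A_rod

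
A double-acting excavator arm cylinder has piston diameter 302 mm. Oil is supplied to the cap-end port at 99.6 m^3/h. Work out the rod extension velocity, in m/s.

Cap-side area A_cap = π/4 × (302 mm)² = 71630 mm^2
v = Q / A

v ≈ 0.386 m/s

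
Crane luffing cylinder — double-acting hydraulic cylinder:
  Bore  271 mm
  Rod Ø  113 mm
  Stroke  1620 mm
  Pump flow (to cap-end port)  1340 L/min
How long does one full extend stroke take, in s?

t ≈ 4.18 s

Cap-side area A_cap = π/4 × (271 mm)² = 57680 mm^2
Swept volume V = A × L; t = V / Q = A·L / Q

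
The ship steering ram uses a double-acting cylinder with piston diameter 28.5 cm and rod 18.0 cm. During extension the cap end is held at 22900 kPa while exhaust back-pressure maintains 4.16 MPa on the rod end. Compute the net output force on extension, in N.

F ≈ 1.30e6 N

Cap-side area A_cap = π/4 × (28.5 cm)² = 637.9 cm^2
Rod-side annular area A_ann = π/4 × (28.5² − 18.0²) = 383.5 cm^2
Net thrust = P_cap·A_cap − P_rod·A_ann = 1.461e6 N − 1.595e5 N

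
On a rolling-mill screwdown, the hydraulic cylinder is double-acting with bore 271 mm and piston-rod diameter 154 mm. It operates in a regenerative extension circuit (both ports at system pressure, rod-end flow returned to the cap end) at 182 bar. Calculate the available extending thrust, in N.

F ≈ 3.39e5 N

With equal pressure on both faces, forces on the annular region cancel; the net push is pressure × rod cross-section.
Rod cross-section A_rod = π/4 × (154 mm)² = 18630 mm^2
F = P × A_rod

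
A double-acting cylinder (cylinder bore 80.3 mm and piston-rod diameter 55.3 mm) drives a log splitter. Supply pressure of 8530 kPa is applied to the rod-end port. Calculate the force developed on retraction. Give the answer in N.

Rod-side annular area A_ann = π/4 × (80.3² − 55.3²) = 2662 mm^2
On retraction the pressure acts on the annular area (bore minus rod).
F = P × A_ann

F ≈ 22700 N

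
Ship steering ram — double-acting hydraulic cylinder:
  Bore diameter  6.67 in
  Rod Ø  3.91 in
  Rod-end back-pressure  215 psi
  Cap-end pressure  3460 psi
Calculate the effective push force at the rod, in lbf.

Cap-side area A_cap = π/4 × (6.67 in)² = 34.94 in^2
Rod-side annular area A_ann = π/4 × (6.67² − 3.91²) = 22.93 in^2
Net thrust = P_cap·A_cap − P_rod·A_ann = 1.209e5 lbf − 4931 lbf

F ≈ 1.16e5 lbf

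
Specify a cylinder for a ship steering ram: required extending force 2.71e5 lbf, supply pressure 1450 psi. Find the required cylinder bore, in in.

D ≈ 15.4 in

Extension force acts on the full piston face: F = P × (π/4)D².
D = √(4F / (πP)) = √(4 × 2.71e5 lbf / (π × 1450 psi))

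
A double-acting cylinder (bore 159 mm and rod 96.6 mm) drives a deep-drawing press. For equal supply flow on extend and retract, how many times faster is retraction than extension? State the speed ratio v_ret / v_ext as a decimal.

v_ret/v_ext ≈ 1.59

Cap-side area A_cap = π/4 × (159 mm)² = 19860 mm^2
Rod-side annular area A_ann = π/4 × (159² − 96.6²) = 12530 mm^2
For equal Q, v ∝ 1/A, so v_ret/v_ext = A_cap/A_ann.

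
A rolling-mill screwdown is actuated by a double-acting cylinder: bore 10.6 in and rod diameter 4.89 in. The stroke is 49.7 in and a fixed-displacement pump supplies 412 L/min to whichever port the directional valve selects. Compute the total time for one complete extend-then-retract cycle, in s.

t ≈ 18.7 s

Cap-side area A_cap = π/4 × (10.6 in)² = 88.25 in^2
Rod-side annular area A_ann = π/4 × (10.6² − 4.89²) = 69.47 in^2
t_ext = A_cap·L/Q = 10.47 s
t_ret = A_ann·L/Q = 8.239 s
t_cycle = t_ext + t_ret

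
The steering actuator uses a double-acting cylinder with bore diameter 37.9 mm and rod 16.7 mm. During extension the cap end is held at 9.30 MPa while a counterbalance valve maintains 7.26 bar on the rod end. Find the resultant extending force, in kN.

F ≈ 9.83 kN

Cap-side area A_cap = π/4 × (37.9 mm)² = 1128 mm^2
Rod-side annular area A_ann = π/4 × (37.9² − 16.7²) = 909.1 mm^2
Net thrust = P_cap·A_cap − P_rod·A_ann = 10.49 kN − 0.6600 kN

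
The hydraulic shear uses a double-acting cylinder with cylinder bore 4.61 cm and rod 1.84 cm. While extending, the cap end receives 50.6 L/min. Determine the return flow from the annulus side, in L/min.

Q_out ≈ 42.5 L/min

Cap-side area A_cap = π/4 × (4.61 cm)² = 16.69 cm^2
Rod-side annular area A_ann = π/4 × (4.61² − 1.84²) = 14.03 cm^2
Piston speed v = Q_in/A_cap; rod-end outflow Q_out = v × A_ann = Q_in × A_ann/A_cap.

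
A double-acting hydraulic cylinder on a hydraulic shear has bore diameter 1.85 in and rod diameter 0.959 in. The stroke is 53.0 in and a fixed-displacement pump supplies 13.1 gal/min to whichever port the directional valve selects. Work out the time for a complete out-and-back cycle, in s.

Cap-side area A_cap = π/4 × (1.85 in)² = 2.688 in^2
Rod-side annular area A_ann = π/4 × (1.85² − 0.959²) = 1.966 in^2
t_ext = A_cap·L/Q = 2.825 s
t_ret = A_ann·L/Q = 2.066 s
t_cycle = t_ext + t_ret

t ≈ 4.89 s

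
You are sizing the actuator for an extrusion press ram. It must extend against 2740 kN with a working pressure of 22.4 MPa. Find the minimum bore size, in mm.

D ≈ 395 mm

Extension force acts on the full piston face: F = P × (π/4)D².
D = √(4F / (πP)) = √(4 × 2740 kN / (π × 22.4 MPa))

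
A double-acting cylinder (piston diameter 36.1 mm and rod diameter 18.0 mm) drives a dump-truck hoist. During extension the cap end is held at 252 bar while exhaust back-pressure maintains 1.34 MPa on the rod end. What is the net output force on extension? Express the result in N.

Cap-side area A_cap = π/4 × (36.1 mm)² = 1024 mm^2
Rod-side annular area A_ann = π/4 × (36.1² − 18.0²) = 769.1 mm^2
Net thrust = P_cap·A_cap − P_rod·A_ann = 25790 N − 1031 N

F ≈ 24800 N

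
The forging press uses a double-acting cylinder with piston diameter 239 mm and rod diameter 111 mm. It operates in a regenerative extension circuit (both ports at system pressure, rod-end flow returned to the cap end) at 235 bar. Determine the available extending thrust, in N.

With equal pressure on both faces, forces on the annular region cancel; the net push is pressure × rod cross-section.
Rod cross-section A_rod = π/4 × (111 mm)² = 9677 mm^2
F = P × A_rod

F ≈ 2.27e5 N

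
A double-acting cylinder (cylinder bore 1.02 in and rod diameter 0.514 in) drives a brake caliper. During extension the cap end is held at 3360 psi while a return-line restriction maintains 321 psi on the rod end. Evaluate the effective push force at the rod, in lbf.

Cap-side area A_cap = π/4 × (1.02 in)² = 0.8171 in^2
Rod-side annular area A_ann = π/4 × (1.02² − 0.514²) = 0.6096 in^2
Net thrust = P_cap·A_cap − P_rod·A_ann = 2746 lbf − 195.7 lbf

F ≈ 2550 lbf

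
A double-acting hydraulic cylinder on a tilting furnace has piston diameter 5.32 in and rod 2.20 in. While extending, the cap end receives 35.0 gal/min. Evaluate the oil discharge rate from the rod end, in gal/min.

Cap-side area A_cap = π/4 × (5.32 in)² = 22.23 in^2
Rod-side annular area A_ann = π/4 × (5.32² − 2.20²) = 18.43 in^2
Piston speed v = Q_in/A_cap; rod-end outflow Q_out = v × A_ann = Q_in × A_ann/A_cap.

Q_out ≈ 29.0 gal/min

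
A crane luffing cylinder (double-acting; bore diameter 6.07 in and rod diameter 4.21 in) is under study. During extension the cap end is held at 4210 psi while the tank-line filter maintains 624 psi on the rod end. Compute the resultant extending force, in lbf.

F ≈ 1.12e5 lbf

Cap-side area A_cap = π/4 × (6.07 in)² = 28.94 in^2
Rod-side annular area A_ann = π/4 × (6.07² − 4.21²) = 15.02 in^2
Net thrust = P_cap·A_cap − P_rod·A_ann = 1.218e5 lbf − 9371 lbf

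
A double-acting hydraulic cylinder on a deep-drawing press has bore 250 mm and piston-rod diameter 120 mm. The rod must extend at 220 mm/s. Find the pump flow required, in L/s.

Q ≈ 10.8 L/s

Cap-side area A_cap = π/4 × (250 mm)² = 49090 mm^2
Q = A × v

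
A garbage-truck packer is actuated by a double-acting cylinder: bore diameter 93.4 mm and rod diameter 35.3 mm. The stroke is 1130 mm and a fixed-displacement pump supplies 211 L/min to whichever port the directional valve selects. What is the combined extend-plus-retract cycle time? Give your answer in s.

Cap-side area A_cap = π/4 × (93.4 mm)² = 6851 mm^2
Rod-side annular area A_ann = π/4 × (93.4² − 35.3²) = 5873 mm^2
t_ext = A_cap·L/Q = 2.202 s
t_ret = A_ann·L/Q = 1.887 s
t_cycle = t_ext + t_ret

t ≈ 4.09 s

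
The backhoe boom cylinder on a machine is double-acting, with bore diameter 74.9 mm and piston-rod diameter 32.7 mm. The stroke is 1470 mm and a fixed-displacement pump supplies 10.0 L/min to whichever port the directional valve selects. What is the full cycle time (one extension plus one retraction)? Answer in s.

t ≈ 70.3 s

Cap-side area A_cap = π/4 × (74.9 mm)² = 4406 mm^2
Rod-side annular area A_ann = π/4 × (74.9² − 32.7²) = 3566 mm^2
t_ext = A_cap·L/Q = 38.86 s
t_ret = A_ann·L/Q = 31.45 s
t_cycle = t_ext + t_ret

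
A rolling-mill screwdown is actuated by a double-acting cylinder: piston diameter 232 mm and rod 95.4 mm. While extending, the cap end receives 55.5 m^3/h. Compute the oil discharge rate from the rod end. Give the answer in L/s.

Q_out ≈ 12.8 L/s

Cap-side area A_cap = π/4 × (232 mm)² = 42270 mm^2
Rod-side annular area A_ann = π/4 × (232² − 95.4²) = 35130 mm^2
Piston speed v = Q_in/A_cap; rod-end outflow Q_out = v × A_ann = Q_in × A_ann/A_cap.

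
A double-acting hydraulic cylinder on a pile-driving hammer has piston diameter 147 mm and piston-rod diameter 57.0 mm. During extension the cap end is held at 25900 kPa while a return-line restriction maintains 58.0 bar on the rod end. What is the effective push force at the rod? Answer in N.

F ≈ 3.56e5 N

Cap-side area A_cap = π/4 × (147 mm)² = 16970 mm^2
Rod-side annular area A_ann = π/4 × (147² − 57.0²) = 14420 mm^2
Net thrust = P_cap·A_cap − P_rod·A_ann = 4.396e5 N − 83640 N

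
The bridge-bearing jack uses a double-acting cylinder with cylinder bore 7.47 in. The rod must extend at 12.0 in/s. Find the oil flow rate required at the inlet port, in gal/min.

Q ≈ 137 gal/min

Cap-side area A_cap = π/4 × (7.47 in)² = 43.83 in^2
Q = A × v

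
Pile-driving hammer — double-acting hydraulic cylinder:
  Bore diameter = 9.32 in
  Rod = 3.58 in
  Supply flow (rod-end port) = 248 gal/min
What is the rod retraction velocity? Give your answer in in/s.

v ≈ 16.4 in/s

Rod-side annular area A_ann = π/4 × (9.32² − 3.58²) = 58.16 in^2
Flow into the rod-end port fills the annular volume.
v = Q / A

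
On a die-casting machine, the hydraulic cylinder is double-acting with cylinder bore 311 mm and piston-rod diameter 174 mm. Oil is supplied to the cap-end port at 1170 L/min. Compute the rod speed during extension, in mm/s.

Cap-side area A_cap = π/4 × (311 mm)² = 75960 mm^2
v = Q / A

v ≈ 257 mm/s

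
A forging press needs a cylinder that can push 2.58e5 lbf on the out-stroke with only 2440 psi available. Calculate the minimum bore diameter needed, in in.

D ≈ 11.6 in

Extension force acts on the full piston face: F = P × (π/4)D².
D = √(4F / (πP)) = √(4 × 2.58e5 lbf / (π × 2440 psi))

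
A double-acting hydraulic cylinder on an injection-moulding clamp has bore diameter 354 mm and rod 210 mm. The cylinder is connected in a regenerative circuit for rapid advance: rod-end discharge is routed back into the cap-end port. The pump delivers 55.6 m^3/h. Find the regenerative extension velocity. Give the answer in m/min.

In regeneration the rod-end outflow joins the pump flow into the cap end, so the net volume the pump must supply per unit advance equals the rod cross-section area.
Rod cross-section A_rod = π/4 × (210 mm)² = 34640 mm^2
v = Q_pump / A_rod

v ≈ 26.8 m/min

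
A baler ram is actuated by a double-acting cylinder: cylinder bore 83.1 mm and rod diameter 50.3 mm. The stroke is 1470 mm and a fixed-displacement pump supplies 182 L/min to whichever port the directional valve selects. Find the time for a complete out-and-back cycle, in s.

Cap-side area A_cap = π/4 × (83.1 mm)² = 5424 mm^2
Rod-side annular area A_ann = π/4 × (83.1² − 50.3²) = 3437 mm^2
t_ext = A_cap·L/Q = 2.628 s
t_ret = A_ann·L/Q = 1.665 s
t_cycle = t_ext + t_ret

t ≈ 4.29 s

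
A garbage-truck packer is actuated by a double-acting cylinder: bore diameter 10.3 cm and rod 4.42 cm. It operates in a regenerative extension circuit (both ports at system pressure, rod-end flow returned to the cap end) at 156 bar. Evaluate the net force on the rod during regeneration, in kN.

With equal pressure on both faces, forces on the annular region cancel; the net push is pressure × rod cross-section.
Rod cross-section A_rod = π/4 × (4.42 cm)² = 15.34 cm^2
F = P × A_rod

F ≈ 23.9 kN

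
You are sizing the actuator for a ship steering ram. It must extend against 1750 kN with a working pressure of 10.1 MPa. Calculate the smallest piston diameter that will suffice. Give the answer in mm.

D ≈ 470 mm

Extension force acts on the full piston face: F = P × (π/4)D².
D = √(4F / (πP)) = √(4 × 1750 kN / (π × 10.1 MPa))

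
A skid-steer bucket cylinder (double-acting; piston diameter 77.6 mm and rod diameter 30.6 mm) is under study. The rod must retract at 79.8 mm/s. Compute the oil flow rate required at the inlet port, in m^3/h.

Q ≈ 1.15 m^3/h

Rod-side annular area A_ann = π/4 × (77.6² − 30.6²) = 3994 mm^2
Q = A × v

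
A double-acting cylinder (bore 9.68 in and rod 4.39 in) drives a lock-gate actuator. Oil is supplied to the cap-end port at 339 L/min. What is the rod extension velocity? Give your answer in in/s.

Cap-side area A_cap = π/4 × (9.68 in)² = 73.59 in^2
v = Q / A

v ≈ 4.68 in/s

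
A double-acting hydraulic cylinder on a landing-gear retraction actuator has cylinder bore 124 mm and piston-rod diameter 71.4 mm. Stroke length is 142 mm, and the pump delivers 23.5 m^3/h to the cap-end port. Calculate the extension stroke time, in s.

Cap-side area A_cap = π/4 × (124 mm)² = 12080 mm^2
Swept volume V = A × L; t = V / Q = A·L / Q

t ≈ 0.263 s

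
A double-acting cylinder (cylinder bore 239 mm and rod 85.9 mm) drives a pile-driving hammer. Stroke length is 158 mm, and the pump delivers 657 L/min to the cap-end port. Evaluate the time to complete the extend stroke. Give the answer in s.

Cap-side area A_cap = π/4 × (239 mm)² = 44860 mm^2
Swept volume V = A × L; t = V / Q = A·L / Q

t ≈ 0.647 s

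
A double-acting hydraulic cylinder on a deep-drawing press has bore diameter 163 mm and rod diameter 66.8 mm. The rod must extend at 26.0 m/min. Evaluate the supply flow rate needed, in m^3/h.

Q ≈ 32.6 m^3/h

Cap-side area A_cap = π/4 × (163 mm)² = 20870 mm^2
Q = A × v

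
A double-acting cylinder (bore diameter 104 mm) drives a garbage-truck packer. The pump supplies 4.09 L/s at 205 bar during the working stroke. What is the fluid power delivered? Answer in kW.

W ≈ 83.8 kW

Hydraulic power = P × Q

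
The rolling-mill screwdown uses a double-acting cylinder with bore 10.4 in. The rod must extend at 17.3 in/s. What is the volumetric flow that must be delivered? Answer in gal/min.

Cap-side area A_cap = π/4 × (10.4 in)² = 84.95 in^2
Q = A × v

Q ≈ 382 gal/min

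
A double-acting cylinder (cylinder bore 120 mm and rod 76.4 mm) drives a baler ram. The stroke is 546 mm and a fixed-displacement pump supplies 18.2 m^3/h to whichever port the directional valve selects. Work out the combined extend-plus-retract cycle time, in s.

t ≈ 1.95 s

Cap-side area A_cap = π/4 × (120 mm)² = 11310 mm^2
Rod-side annular area A_ann = π/4 × (120² − 76.4²) = 6725 mm^2
t_ext = A_cap·L/Q = 1.221 s
t_ret = A_ann·L/Q = 0.7263 s
t_cycle = t_ext + t_ret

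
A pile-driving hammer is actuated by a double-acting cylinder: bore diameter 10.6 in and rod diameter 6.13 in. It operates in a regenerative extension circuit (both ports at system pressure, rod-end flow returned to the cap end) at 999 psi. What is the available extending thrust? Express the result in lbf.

F ≈ 29500 lbf

With equal pressure on both faces, forces on the annular region cancel; the net push is pressure × rod cross-section.
Rod cross-section A_rod = π/4 × (6.13 in)² = 29.51 in^2
F = P × A_rod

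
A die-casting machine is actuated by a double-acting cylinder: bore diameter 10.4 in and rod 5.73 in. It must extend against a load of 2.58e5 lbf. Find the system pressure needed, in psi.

Cap-side area A_cap = π/4 × (10.4 in)² = 84.95 in^2
P = F / A = 2.58e5 lbf / A

P ≈ 3040 psi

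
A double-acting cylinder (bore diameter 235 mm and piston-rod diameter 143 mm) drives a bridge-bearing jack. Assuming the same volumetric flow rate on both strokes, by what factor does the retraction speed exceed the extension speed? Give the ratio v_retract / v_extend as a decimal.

v_ret/v_ext ≈ 1.59

Cap-side area A_cap = π/4 × (235 mm)² = 43370 mm^2
Rod-side annular area A_ann = π/4 × (235² − 143²) = 27310 mm^2
For equal Q, v ∝ 1/A, so v_ret/v_ext = A_cap/A_ann.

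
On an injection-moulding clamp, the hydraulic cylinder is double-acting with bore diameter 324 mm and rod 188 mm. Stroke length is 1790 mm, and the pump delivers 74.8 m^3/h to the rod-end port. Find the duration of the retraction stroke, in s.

t ≈ 4.71 s

Rod-side annular area A_ann = π/4 × (324² − 188²) = 54690 mm^2
Swept volume V = A × L; t = V / Q = A·L / Q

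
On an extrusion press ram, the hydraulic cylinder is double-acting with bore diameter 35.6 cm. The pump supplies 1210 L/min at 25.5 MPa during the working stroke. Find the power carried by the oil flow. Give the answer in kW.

W ≈ 514 kW

Hydraulic power = P × Q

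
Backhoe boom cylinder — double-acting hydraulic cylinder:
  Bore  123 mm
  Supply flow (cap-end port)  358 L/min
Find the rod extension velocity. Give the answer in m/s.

v ≈ 0.502 m/s

Cap-side area A_cap = π/4 × (123 mm)² = 11880 mm^2
v = Q / A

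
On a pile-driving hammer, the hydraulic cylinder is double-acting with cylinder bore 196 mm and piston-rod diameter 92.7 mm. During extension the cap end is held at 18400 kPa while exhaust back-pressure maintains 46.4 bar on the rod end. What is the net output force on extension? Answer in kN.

Cap-side area A_cap = π/4 × (196 mm)² = 30170 mm^2
Rod-side annular area A_ann = π/4 × (196² − 92.7²) = 23420 mm^2
Net thrust = P_cap·A_cap − P_rod·A_ann = 555.2 kN − 108.7 kN

F ≈ 446 kN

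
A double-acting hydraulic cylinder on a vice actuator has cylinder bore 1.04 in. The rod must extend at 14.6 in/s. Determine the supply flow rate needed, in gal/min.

Cap-side area A_cap = π/4 × (1.04 in)² = 0.8495 in^2
Q = A × v

Q ≈ 3.22 gal/min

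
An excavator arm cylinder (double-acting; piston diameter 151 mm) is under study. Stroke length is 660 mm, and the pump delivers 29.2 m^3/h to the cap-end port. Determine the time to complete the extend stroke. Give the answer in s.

Cap-side area A_cap = π/4 × (151 mm)² = 17910 mm^2
Swept volume V = A × L; t = V / Q = A·L / Q

t ≈ 1.46 s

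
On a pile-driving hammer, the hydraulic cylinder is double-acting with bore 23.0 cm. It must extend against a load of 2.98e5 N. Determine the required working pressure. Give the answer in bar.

P ≈ 71.7 bar

Cap-side area A_cap = π/4 × (23.0 cm)² = 415.5 cm^2
P = F / A = 2.98e5 N / A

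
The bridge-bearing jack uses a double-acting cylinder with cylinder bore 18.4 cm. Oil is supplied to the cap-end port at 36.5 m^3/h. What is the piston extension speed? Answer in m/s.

v ≈ 0.381 m/s

Cap-side area A_cap = π/4 × (18.4 cm)² = 265.9 cm^2
v = Q / A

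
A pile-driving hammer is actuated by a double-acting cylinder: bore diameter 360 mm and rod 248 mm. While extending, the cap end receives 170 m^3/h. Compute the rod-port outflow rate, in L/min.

Cap-side area A_cap = π/4 × (360 mm)² = 1.018e5 mm^2
Rod-side annular area A_ann = π/4 × (360² − 248²) = 53480 mm^2
Piston speed v = Q_in/A_cap; rod-end outflow Q_out = v × A_ann = Q_in × A_ann/A_cap.

Q_out ≈ 1490 L/min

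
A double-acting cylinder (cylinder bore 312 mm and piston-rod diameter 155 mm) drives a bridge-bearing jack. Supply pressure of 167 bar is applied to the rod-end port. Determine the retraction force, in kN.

Rod-side annular area A_ann = π/4 × (312² − 155²) = 57580 mm^2
On retraction the pressure acts on the annular area (bore minus rod).
F = P × A_ann

F ≈ 962 kN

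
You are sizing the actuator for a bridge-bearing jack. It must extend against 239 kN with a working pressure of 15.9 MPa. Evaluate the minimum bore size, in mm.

Extension force acts on the full piston face: F = P × (π/4)D².
D = √(4F / (πP)) = √(4 × 239 kN / (π × 15.9 MPa))

D ≈ 138 mm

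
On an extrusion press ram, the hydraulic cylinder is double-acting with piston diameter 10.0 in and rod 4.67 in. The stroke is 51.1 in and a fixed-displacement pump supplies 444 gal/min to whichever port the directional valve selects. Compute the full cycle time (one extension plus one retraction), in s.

t ≈ 4.18 s

Cap-side area A_cap = π/4 × (10.0 in)² = 78.54 in^2
Rod-side annular area A_ann = π/4 × (10.0² − 4.67²) = 61.41 in^2
t_ext = A_cap·L/Q = 2.348 s
t_ret = A_ann·L/Q = 1.836 s
t_cycle = t_ext + t_ret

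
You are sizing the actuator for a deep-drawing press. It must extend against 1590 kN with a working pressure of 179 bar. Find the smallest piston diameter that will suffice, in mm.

D ≈ 336 mm

Extension force acts on the full piston face: F = P × (π/4)D².
D = √(4F / (πP)) = √(4 × 1590 kN / (π × 179 bar))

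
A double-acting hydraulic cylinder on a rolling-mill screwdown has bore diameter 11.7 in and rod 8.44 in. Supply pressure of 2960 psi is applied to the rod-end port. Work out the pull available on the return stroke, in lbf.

F ≈ 1.53e5 lbf

Rod-side annular area A_ann = π/4 × (11.7² − 8.44²) = 51.57 in^2
On retraction the pressure acts on the annular area (bore minus rod).
F = P × A_ann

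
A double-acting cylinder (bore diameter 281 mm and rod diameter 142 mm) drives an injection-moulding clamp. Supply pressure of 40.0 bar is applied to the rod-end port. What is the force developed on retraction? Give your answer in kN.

F ≈ 185 kN

Rod-side annular area A_ann = π/4 × (281² − 142²) = 46180 mm^2
On retraction the pressure acts on the annular area (bore minus rod).
F = P × A_ann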